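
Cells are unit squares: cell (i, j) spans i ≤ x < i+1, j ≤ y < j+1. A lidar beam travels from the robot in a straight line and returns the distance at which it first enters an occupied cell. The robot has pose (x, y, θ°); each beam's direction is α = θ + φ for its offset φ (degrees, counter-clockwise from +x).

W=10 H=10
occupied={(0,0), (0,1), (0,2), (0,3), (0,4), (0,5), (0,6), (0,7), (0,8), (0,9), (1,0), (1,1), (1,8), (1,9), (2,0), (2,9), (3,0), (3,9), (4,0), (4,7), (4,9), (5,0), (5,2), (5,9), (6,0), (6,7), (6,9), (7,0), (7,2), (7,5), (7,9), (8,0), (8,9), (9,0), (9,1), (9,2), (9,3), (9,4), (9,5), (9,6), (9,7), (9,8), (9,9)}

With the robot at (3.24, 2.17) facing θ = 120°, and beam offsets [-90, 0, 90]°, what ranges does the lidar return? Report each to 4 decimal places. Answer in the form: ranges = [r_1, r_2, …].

ranges = [6.6511, 4.4800, 1.4318]

beam 1: φ=-90°, α=30°
  d=(0.8660,0.5000)  start (3,2)  tX=0.8776 tY=1.6600  stride 1/|dx|=1.1547 1/|dy|=2.0000
    cross x-line → (4,2), t=0.8776
    cross y-line → (4,3), t=1.6600
    cross x-line → (5,3), t=2.0323
    cross x-line → (6,3), t=3.1870
    cross y-line → (6,4), t=3.6600
    cross x-line → (7,4), t=4.3417
    cross x-line → (8,4), t=5.4964
    cross y-line → (8,5), t=5.6600
    cross x-line → (9,5), t=6.6511 (wall)
  → r_1 = 6.6511
beam 2: φ=0°, α=120°
  d=(-0.5000,0.8660)  start (3,2)  tX=0.4800 tY=0.9584  stride 1/|dx|=2.0000 1/|dy|=1.1547
    cross x-line → (2,2), t=0.4800
    cross y-line → (2,3), t=0.9584
    cross y-line → (2,4), t=2.1131
    cross x-line → (1,4), t=2.4800
    cross y-line → (1,5), t=3.2678
    cross y-line → (1,6), t=4.4225
    cross x-line → (0,6), t=4.4800 (wall)
  → r_2 = 4.4800
beam 3: φ=90°, α=210°
  d=(-0.8660,-0.5000)  start (3,2)  tX=0.2771 tY=0.3400  stride 1/|dx|=1.1547 1/|dy|=2.0000
    cross x-line → (2,2), t=0.2771
    cross y-line → (2,1), t=0.3400
    cross x-line → (1,1), t=1.4318 (wall)
  → r_3 = 1.4318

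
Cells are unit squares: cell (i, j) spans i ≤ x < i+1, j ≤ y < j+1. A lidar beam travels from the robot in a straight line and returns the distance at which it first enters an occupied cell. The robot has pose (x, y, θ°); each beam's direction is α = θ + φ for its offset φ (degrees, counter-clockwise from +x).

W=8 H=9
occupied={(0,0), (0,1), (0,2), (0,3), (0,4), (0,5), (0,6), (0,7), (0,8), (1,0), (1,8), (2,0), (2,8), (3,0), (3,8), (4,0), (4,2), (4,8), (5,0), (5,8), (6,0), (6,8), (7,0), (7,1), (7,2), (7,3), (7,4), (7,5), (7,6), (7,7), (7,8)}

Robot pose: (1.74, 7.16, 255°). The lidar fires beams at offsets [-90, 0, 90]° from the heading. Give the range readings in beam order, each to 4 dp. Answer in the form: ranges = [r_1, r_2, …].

ranges = [0.7661, 2.8591, 5.4456]

beam 1: φ=-90°, α=165°
  dir = (cos 165°, sin 165°) = (-0.9659, 0.2588); from cell (1,7)
  next x-line at t=0.7661, next y-line at t=3.2455; Δt_x=1.0353, Δt_y=3.8637
    x: enter (0,7) at t=0.7661 ← occupied
  → r_1 = 0.7661
beam 2: φ=0°, α=255°
  dir = (cos 255°, sin 255°) = (-0.2588, -0.9659); from cell (1,7)
  next x-line at t=2.8591, next y-line at t=0.1656; Δt_x=3.8637, Δt_y=1.0353
    y: enter (1,6) at t=0.1656
    y: enter (1,5) at t=1.2009
    y: enter (1,4) at t=2.2362
    x: enter (0,4) at t=2.8591 ← occupied
  → r_2 = 2.8591
beam 3: φ=90°, α=345°
  dir = (cos 345°, sin 345°) = (0.9659, -0.2588); from cell (1,7)
  next x-line at t=0.2692, next y-line at t=0.6182; Δt_x=1.0353, Δt_y=3.8637
    x: enter (2,7) at t=0.2692
    y: enter (2,6) at t=0.6182
    x: enter (3,6) at t=1.3044
    x: enter (4,6) at t=2.3397
    x: enter (5,6) at t=3.3750
    x: enter (6,6) at t=4.4103
    y: enter (6,5) at t=4.4819
    x: enter (7,5) at t=5.4456 ← occupied
  → r_3 = 5.4456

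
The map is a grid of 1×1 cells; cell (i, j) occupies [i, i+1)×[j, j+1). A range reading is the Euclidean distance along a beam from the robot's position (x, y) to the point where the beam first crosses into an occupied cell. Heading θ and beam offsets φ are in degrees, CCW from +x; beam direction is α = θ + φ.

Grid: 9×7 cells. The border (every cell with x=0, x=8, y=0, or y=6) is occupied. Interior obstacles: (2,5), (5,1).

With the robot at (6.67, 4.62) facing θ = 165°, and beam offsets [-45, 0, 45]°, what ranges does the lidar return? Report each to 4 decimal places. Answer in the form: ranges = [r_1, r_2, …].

ranges = [1.5935, 3.7995, 6.5472]

beam 1: φ=-45°, α=120°
  cosα=-0.5000 sinα=0.8660 | (6,4) | tMaxX 1.3400 tMaxY 0.4388 | tΔX 2.0000 tΔY 1.1547
    t=0.4388 [y] (6,5)
    t=1.3400 [x] (5,5)
    t=1.5935 [y] (5,6) — stop
  → r_1 = 1.5935
beam 2: φ=0°, α=165°
  cosα=-0.9659 sinα=0.2588 | (6,4) | tMaxX 0.6936 tMaxY 1.4682 | tΔX 1.0353 tΔY 3.8637
    t=0.6936 [x] (5,4)
    t=1.4682 [y] (5,5)
    t=1.7289 [x] (4,5)
    t=2.7642 [x] (3,5)
    t=3.7995 [x] (2,5) — stop
  → r_2 = 3.7995
beam 3: φ=45°, α=210°
  cosα=-0.8660 sinα=-0.5000 | (6,4) | tMaxX 0.7736 tMaxY 1.2400 | tΔX 1.1547 tΔY 2.0000
    t=0.7736 [x] (5,4)
    t=1.2400 [y] (5,3)
    t=1.9283 [x] (4,3)
    t=3.0831 [x] (3,3)
    t=3.2400 [y] (3,2)
    t=4.2378 [x] (2,2)
    t=5.2400 [y] (2,1)
    t=5.3925 [x] (1,1)
    t=6.5472 [x] (0,1) — stop
  → r_3 = 6.5472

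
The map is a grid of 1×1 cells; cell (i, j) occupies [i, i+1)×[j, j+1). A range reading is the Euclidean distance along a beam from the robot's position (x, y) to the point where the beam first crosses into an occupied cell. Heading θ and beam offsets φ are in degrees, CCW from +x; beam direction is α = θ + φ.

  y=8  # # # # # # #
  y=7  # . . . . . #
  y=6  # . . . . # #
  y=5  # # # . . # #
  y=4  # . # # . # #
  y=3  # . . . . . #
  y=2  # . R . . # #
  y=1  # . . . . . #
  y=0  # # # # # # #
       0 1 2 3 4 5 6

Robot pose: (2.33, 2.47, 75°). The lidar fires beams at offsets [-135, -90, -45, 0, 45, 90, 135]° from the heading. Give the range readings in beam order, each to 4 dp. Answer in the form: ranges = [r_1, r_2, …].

ranges = [1.6974, 3.7995, 3.0831, 1.5840, 2.6600, 1.3769, 1.5358]

beam 1: φ=-135°, α=300°
  dir = (cos 300°, sin 300°) = (0.5000, -0.8660); from cell (2,2)
  next x-line at t=1.3400, next y-line at t=0.5427; Δt_x=2.0000, Δt_y=1.1547
    y: enter (2,1) at t=0.5427
    x: enter (3,1) at t=1.3400
    y: enter (3,0) at t=1.6974 ← occupied
  → r_1 = 1.6974
beam 2: φ=-90°, α=345°
  dir = (cos 345°, sin 345°) = (0.9659, -0.2588); from cell (2,2)
  next x-line at t=0.6936, next y-line at t=1.8159; Δt_x=1.0353, Δt_y=3.8637
    x: enter (3,2) at t=0.6936
    x: enter (4,2) at t=1.7289
    y: enter (4,1) at t=1.8159
    x: enter (5,1) at t=2.7642
    x: enter (6,1) at t=3.7995 ← occupied
  → r_2 = 3.7995
beam 3: φ=-45°, α=30°
  dir = (cos 30°, sin 30°) = (0.8660, 0.5000); from cell (2,2)
  next x-line at t=0.7736, next y-line at t=1.0600; Δt_x=1.1547, Δt_y=2.0000
    x: enter (3,2) at t=0.7736
    y: enter (3,3) at t=1.0600
    x: enter (4,3) at t=1.9283
    y: enter (4,4) at t=3.0600
    x: enter (5,4) at t=3.0831 ← occupied
  → r_3 = 3.0831
beam 4: φ=0°, α=75°
  dir = (cos 75°, sin 75°) = (0.2588, 0.9659); from cell (2,2)
  next x-line at t=2.5887, next y-line at t=0.5487; Δt_x=3.8637, Δt_y=1.0353
    y: enter (2,3) at t=0.5487
    y: enter (2,4) at t=1.5840 ← occupied
  → r_4 = 1.5840
beam 5: φ=45°, α=120°
  dir = (cos 120°, sin 120°) = (-0.5000, 0.8660); from cell (2,2)
  next x-line at t=0.6600, next y-line at t=0.6120; Δt_x=2.0000, Δt_y=1.1547
    y: enter (2,3) at t=0.6120
    x: enter (1,3) at t=0.6600
    y: enter (1,4) at t=1.7667
    x: enter (0,4) at t=2.6600 ← occupied
  → r_5 = 2.6600
beam 6: φ=90°, α=165°
  dir = (cos 165°, sin 165°) = (-0.9659, 0.2588); from cell (2,2)
  next x-line at t=0.3416, next y-line at t=2.0478; Δt_x=1.0353, Δt_y=3.8637
    x: enter (1,2) at t=0.3416
    x: enter (0,2) at t=1.3769 ← occupied
  → r_6 = 1.3769
beam 7: φ=135°, α=210°
  dir = (cos 210°, sin 210°) = (-0.8660, -0.5000); from cell (2,2)
  next x-line at t=0.3811, next y-line at t=0.9400; Δt_x=1.1547, Δt_y=2.0000
    x: enter (1,2) at t=0.3811
    y: enter (1,1) at t=0.9400
    x: enter (0,1) at t=1.5358 ← occupied
  → r_7 = 1.5358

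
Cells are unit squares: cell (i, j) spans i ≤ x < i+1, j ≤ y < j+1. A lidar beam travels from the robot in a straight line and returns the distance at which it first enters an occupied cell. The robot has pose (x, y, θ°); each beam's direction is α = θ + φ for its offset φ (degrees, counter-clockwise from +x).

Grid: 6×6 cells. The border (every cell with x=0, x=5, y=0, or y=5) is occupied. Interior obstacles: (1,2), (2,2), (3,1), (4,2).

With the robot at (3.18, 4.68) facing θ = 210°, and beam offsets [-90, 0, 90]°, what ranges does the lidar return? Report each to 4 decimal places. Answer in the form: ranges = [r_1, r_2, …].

ranges = [0.3695, 2.5172, 1.9399]

beam 1: φ=-90°, α=120°
  dir = (cos 120°, sin 120°) = (-0.5000, 0.8660); from cell (3,4)
  next x-line at t=0.3600, next y-line at t=0.3695; Δt_x=2.0000, Δt_y=1.1547
    x: enter (2,4) at t=0.3600
    y: enter (2,5) at t=0.3695 ← occupied
  → r_1 = 0.3695
beam 2: φ=0°, α=210°
  dir = (cos 210°, sin 210°) = (-0.8660, -0.5000); from cell (3,4)
  next x-line at t=0.2078, next y-line at t=1.3600; Δt_x=1.1547, Δt_y=2.0000
    x: enter (2,4) at t=0.2078
    y: enter (2,3) at t=1.3600
    x: enter (1,3) at t=1.3625
    x: enter (0,3) at t=2.5172 ← occupied
  → r_2 = 2.5172
beam 3: φ=90°, α=300°
  dir = (cos 300°, sin 300°) = (0.5000, -0.8660); from cell (3,4)
  next x-line at t=1.6400, next y-line at t=0.7852; Δt_x=2.0000, Δt_y=1.1547
    y: enter (3,3) at t=0.7852
    x: enter (4,3) at t=1.6400
    y: enter (4,2) at t=1.9399 ← occupied
  → r_3 = 1.9399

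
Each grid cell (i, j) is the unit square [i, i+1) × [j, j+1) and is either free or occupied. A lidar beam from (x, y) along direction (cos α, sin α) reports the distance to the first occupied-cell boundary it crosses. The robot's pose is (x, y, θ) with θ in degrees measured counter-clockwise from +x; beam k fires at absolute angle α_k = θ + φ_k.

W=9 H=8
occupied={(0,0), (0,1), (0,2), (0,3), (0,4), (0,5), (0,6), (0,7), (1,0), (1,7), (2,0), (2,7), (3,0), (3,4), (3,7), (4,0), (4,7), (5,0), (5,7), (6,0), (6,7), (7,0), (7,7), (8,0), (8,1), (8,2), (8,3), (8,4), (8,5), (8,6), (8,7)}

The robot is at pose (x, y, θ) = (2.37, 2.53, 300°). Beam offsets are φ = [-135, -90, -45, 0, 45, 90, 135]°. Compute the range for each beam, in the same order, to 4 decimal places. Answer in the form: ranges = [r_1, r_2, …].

ranges = [1.4183, 1.5819, 1.5840, 1.7667, 5.8286, 6.5010, 2.4341]

beam 1: φ=-135°, α=165°
  direction (-0.9659, 0.2588); cell (2,2); t to first gridline: x 0.3831, y 1.8159 (then +1.0353 / +3.8637)
    (1,2) via x @ 0.3831
    (0,2) via x @ 1.4183  # hit
  → r_1 = 1.4183
beam 2: φ=-90°, α=210°
  direction (-0.8660, -0.5000); cell (2,2); t to first gridline: x 0.4272, y 1.0600 (then +1.1547 / +2.0000)
    (1,2) via x @ 0.4272
    (1,1) via y @ 1.0600
    (0,1) via x @ 1.5819  # hit
  → r_2 = 1.5819
beam 3: φ=-45°, α=255°
  direction (-0.2588, -0.9659); cell (2,2); t to first gridline: x 1.4296, y 0.5487 (then +3.8637 / +1.0353)
    (2,1) via y @ 0.5487
    (1,1) via x @ 1.4296
    (1,0) via y @ 1.5840  # hit
  → r_3 = 1.5840
beam 4: φ=0°, α=300°
  direction (0.5000, -0.8660); cell (2,2); t to first gridline: x 1.2600, y 0.6120 (then +2.0000 / +1.1547)
    (2,1) via y @ 0.6120
    (3,1) via x @ 1.2600
    (3,0) via y @ 1.7667  # hit
  → r_4 = 1.7667
beam 5: φ=45°, α=345°
  direction (0.9659, -0.2588); cell (2,2); t to first gridline: x 0.6522, y 2.0478 (then +1.0353 / +3.8637)
    (3,2) via x @ 0.6522
    (4,2) via x @ 1.6875
    (4,1) via y @ 2.0478
    (5,1) via x @ 2.7228
    (6,1) via x @ 3.7581
    (7,1) via x @ 4.7933
    (8,1) via x @ 5.8286  # hit
  → r_5 = 5.8286
beam 6: φ=90°, α=30°
  direction (0.8660, 0.5000); cell (2,2); t to first gridline: x 0.7275, y 0.9400 (then +1.1547 / +2.0000)
    (3,2) via x @ 0.7275
    (3,3) via y @ 0.9400
    (4,3) via x @ 1.8822
    (4,4) via y @ 2.9400
    (5,4) via x @ 3.0369
    (6,4) via x @ 4.1916
    (6,5) via y @ 4.9400
    (7,5) via x @ 5.3463
    (8,5) via x @ 6.5010  # hit
  → r_6 = 6.5010
beam 7: φ=135°, α=75°
  direction (0.2588, 0.9659); cell (2,2); t to first gridline: x 2.4341, y 0.4866 (then +3.8637 / +1.0353)
    (2,3) via y @ 0.4866
    (2,4) via y @ 1.5219
    (3,4) via x @ 2.4341  # hit
  → r_7 = 2.4341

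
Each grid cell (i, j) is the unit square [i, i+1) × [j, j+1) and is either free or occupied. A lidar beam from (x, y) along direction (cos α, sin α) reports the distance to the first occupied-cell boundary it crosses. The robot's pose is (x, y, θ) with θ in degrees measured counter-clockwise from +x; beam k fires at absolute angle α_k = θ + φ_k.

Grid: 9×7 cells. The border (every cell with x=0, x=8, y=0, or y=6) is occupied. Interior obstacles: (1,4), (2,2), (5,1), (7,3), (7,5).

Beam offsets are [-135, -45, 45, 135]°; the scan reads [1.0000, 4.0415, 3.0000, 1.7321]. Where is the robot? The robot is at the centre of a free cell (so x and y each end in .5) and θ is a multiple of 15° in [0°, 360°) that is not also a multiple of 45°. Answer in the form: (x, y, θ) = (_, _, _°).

(x, y, θ) = (4.5, 2.5, 105°)

Enumerate (i+0.5, j+0.5, θ) over the 30 free cells and 16 admissible headings. For each, cast all 4 beams and compare to the given ranges.
  (1.5, 1.5, 165°): beam 2 = 1.0000 ≠ 4.0415 ✗
  (6.5, 3.5, 210°): beam 1 = 1.9319 ≠ 1.0000 ✗
  (5.5, 4.5, 75°): beam 1 = 4.0415 ≠ 1.0000 ✗
  (6.5, 1.5, 345°): beam 1 = 0.5774 ≠ 1.0000 ✗
  …
  (4.5, 2.5, 105°): r_1=1.0000, r_2=4.0415, r_3=3.0000, r_4=1.7321 — all match ✓
Unique over the lattice → pose = (4.5, 2.5, 105°).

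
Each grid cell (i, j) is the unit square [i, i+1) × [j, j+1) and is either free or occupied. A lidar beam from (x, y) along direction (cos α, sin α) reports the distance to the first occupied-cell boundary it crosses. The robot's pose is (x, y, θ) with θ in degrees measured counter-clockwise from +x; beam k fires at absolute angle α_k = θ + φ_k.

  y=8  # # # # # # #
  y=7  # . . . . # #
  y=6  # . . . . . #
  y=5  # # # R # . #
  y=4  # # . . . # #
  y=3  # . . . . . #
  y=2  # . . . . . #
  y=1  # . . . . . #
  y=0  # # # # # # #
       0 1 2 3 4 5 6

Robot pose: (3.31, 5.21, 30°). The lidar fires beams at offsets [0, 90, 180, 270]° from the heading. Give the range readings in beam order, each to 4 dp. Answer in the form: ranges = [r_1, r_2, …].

ranges = [0.7967, 0.6200, 0.3580, 4.8613]

beam 1: φ=0°, α=30°
  dir = (cos 30°, sin 30°) = (0.8660, 0.5000); from cell (3,5)
  next x-line at t=0.7967, next y-line at t=1.5800; Δt_x=1.1547, Δt_y=2.0000
    x: enter (4,5) at t=0.7967 ← occupied
  → r_1 = 0.7967
beam 2: φ=90°, α=120°
  dir = (cos 120°, sin 120°) = (-0.5000, 0.8660); from cell (3,5)
  next x-line at t=0.6200, next y-line at t=0.9122; Δt_x=2.0000, Δt_y=1.1547
    x: enter (2,5) at t=0.6200 ← occupied
  → r_2 = 0.6200
beam 3: φ=180°, α=210°
  dir = (cos 210°, sin 210°) = (-0.8660, -0.5000); from cell (3,5)
  next x-line at t=0.3580, next y-line at t=0.4200; Δt_x=1.1547, Δt_y=2.0000
    x: enter (2,5) at t=0.3580 ← occupied
  → r_3 = 0.3580
beam 4: φ=270°, α=300°
  dir = (cos 300°, sin 300°) = (0.5000, -0.8660); from cell (3,5)
  next x-line at t=1.3800, next y-line at t=0.2425; Δt_x=2.0000, Δt_y=1.1547
    y: enter (3,4) at t=0.2425
    x: enter (4,4) at t=1.3800
    y: enter (4,3) at t=1.3972
    y: enter (4,2) at t=2.5519
    x: enter (5,2) at t=3.3800
    y: enter (5,1) at t=3.7066
    y: enter (5,0) at t=4.8613 ← occupied
  → r_4 = 4.8613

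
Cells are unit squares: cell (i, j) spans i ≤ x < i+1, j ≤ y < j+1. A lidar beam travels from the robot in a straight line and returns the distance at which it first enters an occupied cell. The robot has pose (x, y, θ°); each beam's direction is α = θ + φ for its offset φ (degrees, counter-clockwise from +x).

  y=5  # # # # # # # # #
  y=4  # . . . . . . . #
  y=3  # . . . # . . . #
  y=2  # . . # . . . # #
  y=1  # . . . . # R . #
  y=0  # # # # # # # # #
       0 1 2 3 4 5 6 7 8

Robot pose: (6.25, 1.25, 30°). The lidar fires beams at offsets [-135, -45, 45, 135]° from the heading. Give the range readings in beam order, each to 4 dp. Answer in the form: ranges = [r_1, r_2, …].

ranges = [0.2588, 0.9659, 3.8823, 0.2588]

beam 1: φ=-135°, α=255°
  direction (-0.2588, -0.9659); cell (6,1); t to first gridline: x 0.9659, y 0.2588 (then +3.8637 / +1.0353)
    (6,0) via y @ 0.2588  # hit
  → r_1 = 0.2588
beam 2: φ=-45°, α=345°
  direction (0.9659, -0.2588); cell (6,1); t to first gridline: x 0.7765, y 0.9659 (then +1.0353 / +3.8637)
    (7,1) via x @ 0.7765
    (7,0) via y @ 0.9659  # hit
  → r_2 = 0.9659
beam 3: φ=45°, α=75°
  direction (0.2588, 0.9659); cell (6,1); t to first gridline: x 2.8978, y 0.7765 (then +3.8637 / +1.0353)
    (6,2) via y @ 0.7765
    (6,3) via y @ 1.8117
    (6,4) via y @ 2.8470
    (7,4) via x @ 2.8978
    (7,5) via y @ 3.8823  # hit
  → r_3 = 3.8823
beam 4: φ=135°, α=165°
  direction (-0.9659, 0.2588); cell (6,1); t to first gridline: x 0.2588, y 2.8978 (then +1.0353 / +3.8637)
    (5,1) via x @ 0.2588  # hit
  → r_4 = 0.2588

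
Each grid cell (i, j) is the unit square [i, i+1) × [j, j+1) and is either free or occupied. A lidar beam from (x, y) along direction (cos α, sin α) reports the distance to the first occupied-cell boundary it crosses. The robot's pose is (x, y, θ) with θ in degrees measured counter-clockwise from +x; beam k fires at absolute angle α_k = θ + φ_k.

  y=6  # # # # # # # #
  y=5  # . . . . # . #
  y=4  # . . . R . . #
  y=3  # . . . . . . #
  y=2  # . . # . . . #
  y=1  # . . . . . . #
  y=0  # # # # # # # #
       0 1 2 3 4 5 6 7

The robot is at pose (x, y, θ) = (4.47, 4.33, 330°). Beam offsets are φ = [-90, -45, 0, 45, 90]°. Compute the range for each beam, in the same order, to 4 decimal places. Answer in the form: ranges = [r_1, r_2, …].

ranges = [1.5358, 3.4475, 2.9214, 2.6192, 1.0600]

beam 1: φ=-90°, α=240°
  dir = (cos 240°, sin 240°) = (-0.5000, -0.8660); from cell (4,4)
  next x-line at t=0.9400, next y-line at t=0.3811; Δt_x=2.0000, Δt_y=1.1547
    y: enter (4,3) at t=0.3811
    x: enter (3,3) at t=0.9400
    y: enter (3,2) at t=1.5358 ← occupied
  → r_1 = 1.5358
beam 2: φ=-45°, α=285°
  dir = (cos 285°, sin 285°) = (0.2588, -0.9659); from cell (4,4)
  next x-line at t=2.0478, next y-line at t=0.3416; Δt_x=3.8637, Δt_y=1.0353
    y: enter (4,3) at t=0.3416
    y: enter (4,2) at t=1.3769
    x: enter (5,2) at t=2.0478
    y: enter (5,1) at t=2.4122
    y: enter (5,0) at t=3.4475 ← occupied
  → r_2 = 3.4475
beam 3: φ=0°, α=330°
  dir = (cos 330°, sin 330°) = (0.8660, -0.5000); from cell (4,4)
  next x-line at t=0.6120, next y-line at t=0.6600; Δt_x=1.1547, Δt_y=2.0000
    x: enter (5,4) at t=0.6120
    y: enter (5,3) at t=0.6600
    x: enter (6,3) at t=1.7667
    y: enter (6,2) at t=2.6600
    x: enter (7,2) at t=2.9214 ← occupied
  → r_3 = 2.9214
beam 4: φ=45°, α=15°
  dir = (cos 15°, sin 15°) = (0.9659, 0.2588); from cell (4,4)
  next x-line at t=0.5487, next y-line at t=2.5887; Δt_x=1.0353, Δt_y=3.8637
    x: enter (5,4) at t=0.5487
    x: enter (6,4) at t=1.5840
    y: enter (6,5) at t=2.5887
    x: enter (7,5) at t=2.6192 ← occupied
  → r_4 = 2.6192
beam 5: φ=90°, α=60°
  dir = (cos 60°, sin 60°) = (0.5000, 0.8660); from cell (4,4)
  next x-line at t=1.0600, next y-line at t=0.7736; Δt_x=2.0000, Δt_y=1.1547
    y: enter (4,5) at t=0.7736
    x: enter (5,5) at t=1.0600 ← occupied
  → r_5 = 1.0600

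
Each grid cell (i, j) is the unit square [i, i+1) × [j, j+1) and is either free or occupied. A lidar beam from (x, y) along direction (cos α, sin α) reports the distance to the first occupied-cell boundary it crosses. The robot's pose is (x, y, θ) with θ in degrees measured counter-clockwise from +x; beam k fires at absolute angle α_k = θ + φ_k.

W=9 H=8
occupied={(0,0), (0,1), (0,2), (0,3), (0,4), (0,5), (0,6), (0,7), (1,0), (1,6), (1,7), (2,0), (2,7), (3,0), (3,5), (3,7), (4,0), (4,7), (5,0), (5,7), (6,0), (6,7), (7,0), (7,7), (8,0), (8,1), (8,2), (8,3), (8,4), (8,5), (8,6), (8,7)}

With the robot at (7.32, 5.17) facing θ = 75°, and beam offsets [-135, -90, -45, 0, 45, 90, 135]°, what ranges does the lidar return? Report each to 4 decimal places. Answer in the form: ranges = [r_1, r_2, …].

beam 1: φ=-135°, α=300°
  cosα=0.5000 sinα=-0.8660 | (7,5) | tMaxX 1.3600 tMaxY 0.1963 | tΔX 2.0000 tΔY 1.1547
    t=0.1963 [y] (7,4)
    t=1.3510 [y] (7,3)
    t=1.3600 [x] (8,3) — stop
  → r_1 = 1.3600
beam 2: φ=-90°, α=345°
  cosα=0.9659 sinα=-0.2588 | (7,5) | tMaxX 0.7040 tMaxY 0.6568 | tΔX 1.0353 tΔY 3.8637
    t=0.6568 [y] (7,4)
    t=0.7040 [x] (8,4) — stop
  → r_2 = 0.7040
beam 3: φ=-45°, α=30°
  cosα=0.8660 sinα=0.5000 | (7,5) | tMaxX 0.7852 tMaxY 1.6600 | tΔX 1.1547 tΔY 2.0000
    t=0.7852 [x] (8,5) — stop
  → r_3 = 0.7852
beam 4: φ=0°, α=75°
  cosα=0.2588 sinα=0.9659 | (7,5) | tMaxX 2.6273 tMaxY 0.8593 | tΔX 3.8637 tΔY 1.0353
    t=0.8593 [y] (7,6)
    t=1.8946 [y] (7,7) — stop
  → r_4 = 1.8946
beam 5: φ=45°, α=120°
  cosα=-0.5000 sinα=0.8660 | (7,5) | tMaxX 0.6400 tMaxY 0.9584 | tΔX 2.0000 tΔY 1.1547
    t=0.6400 [x] (6,5)
    t=0.9584 [y] (6,6)
    t=2.1131 [y] (6,7) — stop
  → r_5 = 2.1131
beam 6: φ=90°, α=165°
  cosα=-0.9659 sinα=0.2588 | (7,5) | tMaxX 0.3313 tMaxY 3.2069 | tΔX 1.0353 tΔY 3.8637
    t=0.3313 [x] (6,5)
    t=1.3666 [x] (5,5)
    t=2.4018 [x] (4,5)
    t=3.2069 [y] (4,6)
    t=3.4371 [x] (3,6)
    t=4.4724 [x] (2,6)
    t=5.5077 [x] (1,6) — stop
  → r_6 = 5.5077
beam 7: φ=135°, α=210°
  cosα=-0.8660 sinα=-0.5000 | (7,5) | tMaxX 0.3695 tMaxY 0.3400 | tΔX 1.1547 tΔY 2.0000
    t=0.3400 [y] (7,4)
    t=0.3695 [x] (6,4)
    t=1.5242 [x] (5,4)
    t=2.3400 [y] (5,3)
    t=2.6789 [x] (4,3)
    t=3.8336 [x] (3,3)
    t=4.3400 [y] (3,2)
    t=4.9883 [x] (2,2)
    t=6.1430 [x] (1,2)
    t=6.3400 [y] (1,1)
    t=7.2977 [x] (0,1) — stop
  → r_7 = 7.2977

ranges = [1.3600, 0.7040, 0.7852, 1.8946, 2.1131, 5.5077, 7.2977]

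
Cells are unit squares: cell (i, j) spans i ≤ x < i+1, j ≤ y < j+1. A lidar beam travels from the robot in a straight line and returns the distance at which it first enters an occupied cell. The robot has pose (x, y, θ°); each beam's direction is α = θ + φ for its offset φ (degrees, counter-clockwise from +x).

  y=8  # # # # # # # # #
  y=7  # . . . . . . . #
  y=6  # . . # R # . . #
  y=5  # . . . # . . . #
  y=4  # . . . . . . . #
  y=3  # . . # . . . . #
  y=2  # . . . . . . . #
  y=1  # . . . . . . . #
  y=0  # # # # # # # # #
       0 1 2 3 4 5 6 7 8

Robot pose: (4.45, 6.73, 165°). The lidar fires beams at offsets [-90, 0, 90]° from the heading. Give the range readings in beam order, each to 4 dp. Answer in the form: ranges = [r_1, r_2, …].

beam 1: φ=-90°, α=75°
  direction (0.2588, 0.9659); cell (4,6); t to first gridline: x 2.1250, y 0.2795 (then +3.8637 / +1.0353)
    (4,7) via y @ 0.2795
    (4,8) via y @ 1.3148  # hit
  → r_1 = 1.3148
beam 2: φ=0°, α=165°
  direction (-0.9659, 0.2588); cell (4,6); t to first gridline: x 0.4659, y 1.0432 (then +1.0353 / +3.8637)
    (3,6) via x @ 0.4659  # hit
  → r_2 = 0.4659
beam 3: φ=90°, α=255°
  direction (-0.2588, -0.9659); cell (4,6); t to first gridline: x 1.7387, y 0.7558 (then +3.8637 / +1.0353)
    (4,5) via y @ 0.7558  # hit
  → r_3 = 0.7558

ranges = [1.3148, 0.4659, 0.7558]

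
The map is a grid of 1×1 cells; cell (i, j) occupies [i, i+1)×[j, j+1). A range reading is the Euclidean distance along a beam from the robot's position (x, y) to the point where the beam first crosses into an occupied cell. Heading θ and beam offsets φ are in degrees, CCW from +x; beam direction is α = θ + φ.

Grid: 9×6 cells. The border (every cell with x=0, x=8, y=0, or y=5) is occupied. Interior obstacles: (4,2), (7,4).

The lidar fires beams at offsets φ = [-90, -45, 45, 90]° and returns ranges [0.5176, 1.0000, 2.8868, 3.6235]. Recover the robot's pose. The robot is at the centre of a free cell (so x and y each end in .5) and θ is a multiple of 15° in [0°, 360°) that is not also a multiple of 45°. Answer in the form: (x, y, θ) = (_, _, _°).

(x, y, θ) = (6.5, 1.5, 15°)

Enumerate (i+0.5, j+0.5, θ) over the 26 free cells and 16 admissible headings. For each, cast all 4 beams and compare to the given ranges.
  (3.5, 1.5, 75°): beam 1 = 1.9319 ≠ 0.5176 ✗
  (4.5, 4.5, 150°): beam 1 = 0.5774 ≠ 0.5176 ✗
  (5.5, 1.5, 75°): beam 1 = 1.9319 ≠ 0.5176 ✗
  (3.5, 1.5, 105°): beam 1 = 4.6587 ≠ 0.5176 ✗
  …
  (6.5, 1.5, 15°): r_1=0.5176, r_2=1.0000, r_3=2.8868, r_4=3.6235 — all match ✓
No second candidate reproduces the full scan.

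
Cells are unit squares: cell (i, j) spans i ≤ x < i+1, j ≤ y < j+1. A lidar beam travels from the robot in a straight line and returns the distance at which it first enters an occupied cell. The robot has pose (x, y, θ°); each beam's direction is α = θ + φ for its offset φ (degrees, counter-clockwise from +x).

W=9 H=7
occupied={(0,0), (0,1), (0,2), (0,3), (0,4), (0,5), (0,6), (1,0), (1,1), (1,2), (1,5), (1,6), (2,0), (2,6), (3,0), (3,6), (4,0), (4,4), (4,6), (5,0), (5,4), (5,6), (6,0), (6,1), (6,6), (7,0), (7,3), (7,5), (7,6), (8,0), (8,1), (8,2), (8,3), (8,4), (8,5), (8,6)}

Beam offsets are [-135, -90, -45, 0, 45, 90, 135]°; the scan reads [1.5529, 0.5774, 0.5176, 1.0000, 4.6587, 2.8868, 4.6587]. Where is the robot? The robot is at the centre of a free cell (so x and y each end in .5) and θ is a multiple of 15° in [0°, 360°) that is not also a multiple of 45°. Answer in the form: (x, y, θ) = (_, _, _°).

Enumerate (i+0.5, j+0.5, θ) over the 27 free cells and 16 admissible headings. For each, cast all 7 beams and compare to the given ranges.
  (3.5, 1.5, 60°): beam 1 = 0.5176 ≠ 1.5529 ✗
  (7.5, 4.5, 195°): beam 1 = 0.5774 ≠ 1.5529 ✗
  (5.5, 1.5, 210°): beam 1 = 4.6587 ≠ 1.5529 ✗
  (7.5, 1.5, 165°): beam 1 = 0.5774 ≠ 1.5529 ✗
  …
  (3.5, 1.5, 330°): r_1=1.5529, r_2=0.5774, r_3=0.5176, r_4=1.0000, r_5=4.6587, r_6=2.8868, r_7=4.6587 — all match ✓
Only this pose fits every beam.

(x, y, θ) = (3.5, 1.5, 330°)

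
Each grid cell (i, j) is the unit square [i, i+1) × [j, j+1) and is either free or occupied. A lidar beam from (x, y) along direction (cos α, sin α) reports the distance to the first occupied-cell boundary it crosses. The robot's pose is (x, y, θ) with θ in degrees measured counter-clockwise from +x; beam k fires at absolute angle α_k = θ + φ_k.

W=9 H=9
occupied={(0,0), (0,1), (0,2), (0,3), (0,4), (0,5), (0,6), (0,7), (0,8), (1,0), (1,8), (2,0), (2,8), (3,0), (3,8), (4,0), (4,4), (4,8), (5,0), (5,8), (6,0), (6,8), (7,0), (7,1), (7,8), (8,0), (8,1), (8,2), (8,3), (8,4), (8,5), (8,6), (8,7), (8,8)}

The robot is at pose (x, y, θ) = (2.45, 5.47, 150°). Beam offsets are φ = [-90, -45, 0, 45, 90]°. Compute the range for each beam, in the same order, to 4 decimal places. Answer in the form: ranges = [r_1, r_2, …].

beam 1: φ=-90°, α=60°
  d=(0.5000,0.8660)  start (2,5)  tX=1.1000 tY=0.6120  stride 1/|dx|=2.0000 1/|dy|=1.1547
    cross y-line → (2,6), t=0.6120
    cross x-line → (3,6), t=1.1000
    cross y-line → (3,7), t=1.7667
    cross y-line → (3,8), t=2.9214 (wall)
  → r_1 = 2.9214
beam 2: φ=-45°, α=105°
  d=(-0.2588,0.9659)  start (2,5)  tX=1.7387 tY=0.5487  stride 1/|dx|=3.8637 1/|dy|=1.0353
    cross y-line → (2,6), t=0.5487
    cross y-line → (2,7), t=1.5840
    cross x-line → (1,7), t=1.7387
    cross y-line → (1,8), t=2.6192 (wall)
  → r_2 = 2.6192
beam 3: φ=0°, α=150°
  d=(-0.8660,0.5000)  start (2,5)  tX=0.5196 tY=1.0600  stride 1/|dx|=1.1547 1/|dy|=2.0000
    cross x-line → (1,5), t=0.5196
    cross y-line → (1,6), t=1.0600
    cross x-line → (0,6), t=1.6743 (wall)
  → r_3 = 1.6743
beam 4: φ=45°, α=195°
  d=(-0.9659,-0.2588)  start (2,5)  tX=0.4659 tY=1.8159  stride 1/|dx|=1.0353 1/|dy|=3.8637
    cross x-line → (1,5), t=0.4659
    cross x-line → (0,5), t=1.5012 (wall)
  → r_4 = 1.5012
beam 5: φ=90°, α=240°
  d=(-0.5000,-0.8660)  start (2,5)  tX=0.9000 tY=0.5427  stride 1/|dx|=2.0000 1/|dy|=1.1547
    cross y-line → (2,4), t=0.5427
    cross x-line → (1,4), t=0.9000
    cross y-line → (1,3), t=1.6974
    cross y-line → (1,2), t=2.8521
    cross x-line → (0,2), t=2.9000 (wall)
  → r_5 = 2.9000

ranges = [2.9214, 2.6192, 1.6743, 1.5012, 2.9000]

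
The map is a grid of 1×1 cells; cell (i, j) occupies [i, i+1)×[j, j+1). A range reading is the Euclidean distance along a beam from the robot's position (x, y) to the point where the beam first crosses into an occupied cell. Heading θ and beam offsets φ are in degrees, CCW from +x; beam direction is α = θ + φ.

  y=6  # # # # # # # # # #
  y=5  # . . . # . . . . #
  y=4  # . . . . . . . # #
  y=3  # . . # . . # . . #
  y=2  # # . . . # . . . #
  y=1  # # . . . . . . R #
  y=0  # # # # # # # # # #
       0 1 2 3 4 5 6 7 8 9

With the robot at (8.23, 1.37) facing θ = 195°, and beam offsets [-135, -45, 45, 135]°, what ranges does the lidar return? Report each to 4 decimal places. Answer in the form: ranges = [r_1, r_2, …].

beam 1: φ=-135°, α=60°
  direction (0.5000, 0.8660); cell (8,1); t to first gridline: x 1.5400, y 0.7275 (then +2.0000 / +1.1547)
    (8,2) via y @ 0.7275
    (9,2) via x @ 1.5400  # hit
  → r_1 = 1.5400
beam 2: φ=-45°, α=150°
  direction (-0.8660, 0.5000); cell (8,1); t to first gridline: x 0.2656, y 1.2600 (then +1.1547 / +2.0000)
    (7,1) via x @ 0.2656
    (7,2) via y @ 1.2600
    (6,2) via x @ 1.4203
    (5,2) via x @ 2.5750  # hit
  → r_2 = 2.5750
beam 3: φ=45°, α=240°
  direction (-0.5000, -0.8660); cell (8,1); t to first gridline: x 0.4600, y 0.4272 (then +2.0000 / +1.1547)
    (8,0) via y @ 0.4272  # hit
  → r_3 = 0.4272
beam 4: φ=135°, α=330°
  direction (0.8660, -0.5000); cell (8,1); t to first gridline: x 0.8891, y 0.7400 (then +1.1547 / +2.0000)
    (8,0) via y @ 0.7400  # hit
  → r_4 = 0.7400

ranges = [1.5400, 2.5750, 0.4272, 0.7400]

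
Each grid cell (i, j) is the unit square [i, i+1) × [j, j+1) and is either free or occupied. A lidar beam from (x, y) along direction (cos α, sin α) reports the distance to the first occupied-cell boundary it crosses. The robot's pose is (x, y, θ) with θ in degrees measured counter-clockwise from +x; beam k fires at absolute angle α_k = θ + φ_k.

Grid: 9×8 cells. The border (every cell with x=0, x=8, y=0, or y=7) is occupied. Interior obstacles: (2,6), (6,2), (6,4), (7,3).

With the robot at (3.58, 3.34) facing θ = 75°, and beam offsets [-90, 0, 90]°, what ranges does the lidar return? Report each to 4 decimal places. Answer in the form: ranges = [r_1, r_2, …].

ranges = [2.5054, 3.7891, 2.6710]

beam 1: φ=-90°, α=345°
  dir = (cos 345°, sin 345°) = (0.9659, -0.2588); from cell (3,3)
  next x-line at t=0.4348, next y-line at t=1.3137; Δt_x=1.0353, Δt_y=3.8637
    x: enter (4,3) at t=0.4348
    y: enter (4,2) at t=1.3137
    x: enter (5,2) at t=1.4701
    x: enter (6,2) at t=2.5054 ← occupied
  → r_1 = 2.5054
beam 2: φ=0°, α=75°
  dir = (cos 75°, sin 75°) = (0.2588, 0.9659); from cell (3,3)
  next x-line at t=1.6228, next y-line at t=0.6833; Δt_x=3.8637, Δt_y=1.0353
    y: enter (3,4) at t=0.6833
    x: enter (4,4) at t=1.6228
    y: enter (4,5) at t=1.7186
    y: enter (4,6) at t=2.7538
    y: enter (4,7) at t=3.7891 ← occupied
  → r_2 = 3.7891
beam 3: φ=90°, α=165°
  dir = (cos 165°, sin 165°) = (-0.9659, 0.2588); from cell (3,3)
  next x-line at t=0.6005, next y-line at t=2.5500; Δt_x=1.0353, Δt_y=3.8637
    x: enter (2,3) at t=0.6005
    x: enter (1,3) at t=1.6357
    y: enter (1,4) at t=2.5500
    x: enter (0,4) at t=2.6710 ← occupied
  → r_3 = 2.6710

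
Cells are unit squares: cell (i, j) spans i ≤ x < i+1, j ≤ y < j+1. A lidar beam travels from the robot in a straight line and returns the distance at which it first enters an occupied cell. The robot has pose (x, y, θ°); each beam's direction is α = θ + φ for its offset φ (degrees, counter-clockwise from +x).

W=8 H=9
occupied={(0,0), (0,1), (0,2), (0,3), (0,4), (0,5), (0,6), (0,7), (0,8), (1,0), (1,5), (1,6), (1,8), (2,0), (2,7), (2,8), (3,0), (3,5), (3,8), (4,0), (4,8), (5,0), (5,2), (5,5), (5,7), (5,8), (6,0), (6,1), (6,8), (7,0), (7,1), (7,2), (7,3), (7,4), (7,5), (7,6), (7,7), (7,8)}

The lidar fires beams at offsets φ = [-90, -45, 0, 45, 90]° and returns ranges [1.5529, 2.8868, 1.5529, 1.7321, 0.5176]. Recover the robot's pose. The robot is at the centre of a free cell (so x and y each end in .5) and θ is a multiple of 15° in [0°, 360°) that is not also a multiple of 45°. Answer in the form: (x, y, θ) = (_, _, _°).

(x, y, θ) = (5.5, 4.5, 345°)

Enumerate (i+0.5, j+0.5, θ) over the 34 free cells and 16 admissible headings. For each, cast all 5 beams and compare to the given ranges.
  (2.5, 5.5, 300°): beam 1 = 0.5774 ≠ 1.5529 ✗
  (4.5, 1.5, 285°): beam 1 = 1.9319 ≠ 1.5529 ✗
  (3.5, 7.5, 165°): beam 1 = 0.5176 ≠ 1.5529 ✗
  (4.5, 4.5, 300°): beam 1 = 4.0415 ≠ 1.5529 ✗
  …
  (5.5, 4.5, 345°): r_1=1.5529, r_2=2.8868, r_3=1.5529, r_4=1.7321, r_5=0.5176 — all match ✓
Unique over the lattice → pose = (5.5, 4.5, 345°).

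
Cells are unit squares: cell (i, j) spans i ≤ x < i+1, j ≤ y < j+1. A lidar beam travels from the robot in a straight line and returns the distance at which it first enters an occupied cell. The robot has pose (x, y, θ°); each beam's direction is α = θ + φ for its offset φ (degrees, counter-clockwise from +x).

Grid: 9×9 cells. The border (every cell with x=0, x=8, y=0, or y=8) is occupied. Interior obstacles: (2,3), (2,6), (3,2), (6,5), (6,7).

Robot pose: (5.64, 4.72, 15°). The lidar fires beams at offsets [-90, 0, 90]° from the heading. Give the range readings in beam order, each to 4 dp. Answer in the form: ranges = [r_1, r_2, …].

beam 1: φ=-90°, α=285°
  direction (0.2588, -0.9659); cell (5,4); t to first gridline: x 1.3909, y 0.7454 (then +3.8637 / +1.0353)
    (5,3) via y @ 0.7454
    (6,3) via x @ 1.3909
    (6,2) via y @ 1.7807
    (6,1) via y @ 2.8160
    (6,0) via y @ 3.8512  # hit
  → r_1 = 3.8512
beam 2: φ=0°, α=15°
  direction (0.9659, 0.2588); cell (5,4); t to first gridline: x 0.3727, y 1.0818 (then +1.0353 / +3.8637)
    (6,4) via x @ 0.3727
    (6,5) via y @ 1.0818  # hit
  → r_2 = 1.0818
beam 3: φ=90°, α=105°
  direction (-0.2588, 0.9659); cell (5,4); t to first gridline: x 2.4728, y 0.2899 (then +3.8637 / +1.0353)
    (5,5) via y @ 0.2899
    (5,6) via y @ 1.3252
    (5,7) via y @ 2.3604
    (4,7) via x @ 2.4728
    (4,8) via y @ 3.3957  # hit
  → r_3 = 3.3957

ranges = [3.8512, 1.0818, 3.3957]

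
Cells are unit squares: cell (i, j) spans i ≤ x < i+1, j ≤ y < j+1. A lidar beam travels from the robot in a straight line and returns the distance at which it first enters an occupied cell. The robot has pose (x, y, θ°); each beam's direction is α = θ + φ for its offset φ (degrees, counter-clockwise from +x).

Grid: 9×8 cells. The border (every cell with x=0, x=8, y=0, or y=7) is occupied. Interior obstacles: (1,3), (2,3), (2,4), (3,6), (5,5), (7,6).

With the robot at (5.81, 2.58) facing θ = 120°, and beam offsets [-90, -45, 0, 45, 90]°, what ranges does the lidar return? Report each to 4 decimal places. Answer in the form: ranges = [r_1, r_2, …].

beam 1: φ=-90°, α=30°
  d=(0.8660,0.5000)  start (5,2)  tX=0.2194 tY=0.8400  stride 1/|dx|=1.1547 1/|dy|=2.0000
    cross x-line → (6,2), t=0.2194
    cross y-line → (6,3), t=0.8400
    cross x-line → (7,3), t=1.3741
    cross x-line → (8,3), t=2.5288 (wall)
  → r_1 = 2.5288
beam 2: φ=-45°, α=75°
  d=(0.2588,0.9659)  start (5,2)  tX=0.7341 tY=0.4348  stride 1/|dx|=3.8637 1/|dy|=1.0353
    cross y-line → (5,3), t=0.4348
    cross x-line → (6,3), t=0.7341
    cross y-line → (6,4), t=1.4701
    cross y-line → (6,5), t=2.5054
    cross y-line → (6,6), t=3.5406
    cross y-line → (6,7), t=4.5759 (wall)
  → r_2 = 4.5759
beam 3: φ=0°, α=120°
  d=(-0.5000,0.8660)  start (5,2)  tX=1.6200 tY=0.4850  stride 1/|dx|=2.0000 1/|dy|=1.1547
    cross y-line → (5,3), t=0.4850
    cross x-line → (4,3), t=1.6200
    cross y-line → (4,4), t=1.6397
    cross y-line → (4,5), t=2.7944
    cross x-line → (3,5), t=3.6200
    cross y-line → (3,6), t=3.9491 (wall)
  → r_3 = 3.9491
beam 4: φ=45°, α=165°
  d=(-0.9659,0.2588)  start (5,2)  tX=0.8386 tY=1.6228  stride 1/|dx|=1.0353 1/|dy|=3.8637
    cross x-line → (4,2), t=0.8386
    cross y-line → (4,3), t=1.6228
    cross x-line → (3,3), t=1.8738
    cross x-line → (2,3), t=2.9091 (wall)
  → r_4 = 2.9091
beam 5: φ=90°, α=210°
  d=(-0.8660,-0.5000)  start (5,2)  tX=0.9353 tY=1.1600  stride 1/|dx|=1.1547 1/|dy|=2.0000
    cross x-line → (4,2), t=0.9353
    cross y-line → (4,1), t=1.1600
    cross x-line → (3,1), t=2.0900
    cross y-line → (3,0), t=3.1600 (wall)
  → r_5 = 3.1600

ranges = [2.5288, 4.5759, 3.9491, 2.9091, 3.1600]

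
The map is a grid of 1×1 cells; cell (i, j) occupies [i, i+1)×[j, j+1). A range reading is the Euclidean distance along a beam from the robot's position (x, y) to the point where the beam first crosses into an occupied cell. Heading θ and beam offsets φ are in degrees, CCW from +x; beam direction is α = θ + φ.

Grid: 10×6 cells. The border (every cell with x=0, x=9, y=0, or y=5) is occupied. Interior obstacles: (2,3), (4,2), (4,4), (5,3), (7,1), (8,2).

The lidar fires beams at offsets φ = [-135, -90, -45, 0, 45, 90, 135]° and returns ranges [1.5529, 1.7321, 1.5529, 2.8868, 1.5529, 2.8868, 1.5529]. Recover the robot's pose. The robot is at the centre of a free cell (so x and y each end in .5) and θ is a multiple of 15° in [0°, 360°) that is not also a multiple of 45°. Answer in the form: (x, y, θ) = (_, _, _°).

Enumerate (i+0.5, j+0.5, θ) over the 26 free cells and 16 admissible headings. For each, cast all 7 beams and compare to the given ranges.
  (6.5, 3.5, 255°): beam 1 = 1.7321 ≠ 1.5529 ✗
  (3.5, 1.5, 330°): beam 1 = 1.9319 ≠ 1.5529 ✗
  (6.5, 4.5, 210°): beam 1 = 0.5176 ≠ 1.5529 ✗
  (7.5, 2.5, 165°): beam 1 = 0.5774 ≠ 1.5529 ✗
  (1.5, 2.5, 285°): beam 1 = 0.5774 ≠ 1.5529 ✗
  …
  (7.5, 3.5, 150°): r_1=1.5529, r_2=1.7321, r_3=1.5529, r_4=2.8868, r_5=1.5529, r_6=2.8868, r_7=1.5529 — all match ✓
Only this pose fits every beam.

(x, y, θ) = (7.5, 3.5, 150°)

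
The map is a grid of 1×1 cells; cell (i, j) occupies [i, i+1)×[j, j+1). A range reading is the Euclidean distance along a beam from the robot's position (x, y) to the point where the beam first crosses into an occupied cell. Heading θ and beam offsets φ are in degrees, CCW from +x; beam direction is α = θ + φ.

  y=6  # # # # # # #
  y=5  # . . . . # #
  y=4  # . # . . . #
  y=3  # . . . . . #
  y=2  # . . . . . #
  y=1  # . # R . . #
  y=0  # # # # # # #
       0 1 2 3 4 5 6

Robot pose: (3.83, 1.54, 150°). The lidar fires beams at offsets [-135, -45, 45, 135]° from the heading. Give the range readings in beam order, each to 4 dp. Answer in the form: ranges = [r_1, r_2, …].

ranges = [2.2465, 3.2069, 0.8593, 0.5590]

beam 1: φ=-135°, α=15°
  direction (0.9659, 0.2588); cell (3,1); t to first gridline: x 0.1760, y 1.7773 (then +1.0353 / +3.8637)
    (4,1) via x @ 0.1760
    (5,1) via x @ 1.2113
    (5,2) via y @ 1.7773
    (6,2) via x @ 2.2465  # hit
  → r_1 = 2.2465
beam 2: φ=-45°, α=105°
  direction (-0.2588, 0.9659); cell (3,1); t to first gridline: x 3.2069, y 0.4762 (then +3.8637 / +1.0353)
    (3,2) via y @ 0.4762
    (3,3) via y @ 1.5115
    (3,4) via y @ 2.5468
    (2,4) via x @ 3.2069  # hit
  → r_2 = 3.2069
beam 3: φ=45°, α=195°
  direction (-0.9659, -0.2588); cell (3,1); t to first gridline: x 0.8593, y 2.0864 (then +1.0353 / +3.8637)
    (2,1) via x @ 0.8593  # hit
  → r_3 = 0.8593
beam 4: φ=135°, α=285°
  direction (0.2588, -0.9659); cell (3,1); t to first gridline: x 0.6568, y 0.5590 (then +3.8637 / +1.0353)
    (3,0) via y @ 0.5590  # hit
  → r_4 = 0.5590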